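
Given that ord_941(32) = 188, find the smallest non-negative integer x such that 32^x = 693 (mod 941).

Baby-step giant-step with m = ceil(sqrt(188)) = 14.
Baby table (32^j mod 941 for j=0..13):
  0:1  1:32  2:83  3:774  4:302  5:254  6:600  7:380
  8:868  9:487  10:528  11:899  12:538  13:278
Giant step factor: 32^(-14) ≡ 822 (mod 941).
Scan 693·822^i mod 941 for i = 0, 1, …:
  i=0: 693   i=1: 341   i=2: 825   i=3: 630
  i=4: 310   i=5: 750   i=6: 145   i=7: 624
  i=8: 83
Match at i=8, j=2: x = 8·14 + 2 = 114.

114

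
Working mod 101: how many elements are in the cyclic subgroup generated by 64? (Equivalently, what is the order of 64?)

The order of 64 must divide p − 1 = 100 = 2^2 · 5^2.
Divisors: 1, 2, 4, 5, 10, 20, 25, 50, 100.
Check each in increasing order: 64^1 ≡ 64;  64^2 ≡ 56;  64^4 ≡ 5;  64^5 ≡ 17;  64^10 ≡ 87;  64^20 ≡ 95;  64^25 ≡ 100;  64^50 ≡ 1.
Smallest exponent giving 1 is 50.

50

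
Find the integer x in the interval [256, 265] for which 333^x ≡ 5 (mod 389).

264

Compute 333^256 mod 389 = 294, then multiply by 333 repeatedly:
  333^256=294  333^257=263  333^258=54  333^259=88  333^260=129
  333^261=167  333^262=373  333^263=118  333^264=5
Found 5 at exponent 264.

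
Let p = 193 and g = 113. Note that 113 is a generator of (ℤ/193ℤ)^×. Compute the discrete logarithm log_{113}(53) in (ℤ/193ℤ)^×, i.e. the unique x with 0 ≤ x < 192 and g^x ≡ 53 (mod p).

133

Baby-step giant-step with m = ceil(sqrt(192)) = 14.
Baby table (113^j mod 193 for j=0..13):
  0:1  1:113  2:31  3:29  4:189  5:127  6:69  7:77
  8:16  9:71  10:110  11:78  12:129  13:102
Giant step factor: 113^(-14) ≡ 25 (mod 193).
Scan 53·25^i mod 193 for i = 0, 1, …:
  i=0: 53   i=1: 167   i=2: 122   i=3: 155
  i=4: 15   i=5: 182   i=6: 111   i=7: 73
  i=8: 88   i=9: 77
Match at i=9, j=7: x = 9·14 + 7 = 133.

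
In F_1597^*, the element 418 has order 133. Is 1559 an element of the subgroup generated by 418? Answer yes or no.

1559 ∈ ⟨418⟩ iff 1559^133 ≡ 1 (mod 1597), since |⟨418⟩| = 133.
1559^133 mod 1597 = 285.
Since 285 ≠ 1, 1559 does not lie in the subgroup.

no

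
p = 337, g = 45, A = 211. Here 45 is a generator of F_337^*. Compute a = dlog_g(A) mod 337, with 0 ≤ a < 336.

Baby-step giant-step with m = ceil(sqrt(336)) = 19.
Baby table (45^j mod 337 for j=0..18):
  0:1  1:45  2:3  3:135  4:9  5:68  6:27  7:204
  8:81  9:275  10:243  11:151  12:55  13:116  14:165  15:11
  16:158  17:33  18:137
Giant step factor: 45^(-19) ≡ 160 (mod 337).
Scan 211·160^i mod 337 for i = 0, 1, …:
  i=0: 211   i=1: 60   i=2: 164   i=3: 291
  i=4: 54   i=5: 215   i=6: 26   i=7: 116
Match at i=7, j=13: a = 7·19 + 13 = 146.

146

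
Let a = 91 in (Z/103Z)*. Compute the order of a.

The order of 91 must divide p − 1 = 102 = 2 · 3 · 17.
Divisors: 1, 2, 3, 6, 17, 34, 51, 102.
Check each in increasing order: 91^1 ≡ 91;  91^2 ≡ 41;  91^3 ≡ 23;  91^6 ≡ 14;  91^17 ≡ 46;  91^34 ≡ 56;  91^51 ≡ 1.
Smallest exponent giving 1 is 51.

51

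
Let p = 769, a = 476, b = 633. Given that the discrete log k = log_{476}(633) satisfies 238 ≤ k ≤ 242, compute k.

240

Compute 476^238 mod 769 = 6, then multiply by 476 repeatedly:
  476^238=6  476^239=549  476^240=633
Found 633 at exponent 240.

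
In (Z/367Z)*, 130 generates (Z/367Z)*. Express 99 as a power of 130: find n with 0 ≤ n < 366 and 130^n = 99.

119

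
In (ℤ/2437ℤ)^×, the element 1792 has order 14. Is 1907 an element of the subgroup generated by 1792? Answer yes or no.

yes

⟨1792⟩ has order 14; its elements mod 2437 are {1, 492, 530, 645, 670, 702, 801, 1636, 1735, 1767, 1792, 1907, 1945, 2436}.
1907 is in this set.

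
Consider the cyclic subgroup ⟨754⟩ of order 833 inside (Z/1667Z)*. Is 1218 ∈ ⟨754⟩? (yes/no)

no

1218 ∈ ⟨754⟩ iff 1218^833 ≡ 1 (mod 1667), since |⟨754⟩| = 833.
1218^833 mod 1667 = 1666.
Since 1666 ≠ 1, 1218 does not lie in the subgroup.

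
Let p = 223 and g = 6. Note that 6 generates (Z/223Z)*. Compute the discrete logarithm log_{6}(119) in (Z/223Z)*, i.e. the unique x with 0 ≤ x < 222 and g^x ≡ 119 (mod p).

78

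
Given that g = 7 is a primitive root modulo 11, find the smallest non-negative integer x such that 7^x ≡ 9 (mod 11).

8

Successive powers of 7 modulo 11:
  7^0=1  7^1=7  7^2=5  7^3=2  7^4=3  7^5=10
  7^6=4  7^7=6  7^8=9
So 7^8 ≡ 9 (mod 11), giving x = 8.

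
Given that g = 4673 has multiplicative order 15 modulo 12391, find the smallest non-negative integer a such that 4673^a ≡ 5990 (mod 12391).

14

Successive powers of 4673 modulo 12391:
  4673^0=1  4673^1=4673  4673^2=3987  4673^3=7578  4673^4=10907  4673^5=4228
  4673^6=6190  4673^7=5276  4673^8=9049  4673^9=7885  4673^10=8162  4673^11=1528
  4673^12=3128  4673^13=8155  4673^14=5990
So 4673^14 ≡ 5990 (mod 12391), giving a = 14.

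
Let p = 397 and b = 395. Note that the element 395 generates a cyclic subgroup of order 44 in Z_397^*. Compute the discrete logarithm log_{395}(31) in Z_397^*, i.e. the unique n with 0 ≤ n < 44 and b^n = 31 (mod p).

Baby-step giant-step with m = ceil(sqrt(44)) = 7.
Baby table (395^j mod 397 for j=0..6):
  0:1  1:395  2:4  3:389  4:16  5:365  6:64
Giant step factor: 395^(-7) ≡ 214 (mod 397).
Scan 31·214^i mod 397 for i = 0, 1, …:
  i=0: 31   i=1: 282   i=2: 4
Match at i=2, j=2: n = 2·7 + 2 = 16.

16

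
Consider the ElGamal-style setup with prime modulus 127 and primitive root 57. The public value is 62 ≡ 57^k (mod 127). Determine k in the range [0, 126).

34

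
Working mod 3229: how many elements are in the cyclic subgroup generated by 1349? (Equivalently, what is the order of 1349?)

1614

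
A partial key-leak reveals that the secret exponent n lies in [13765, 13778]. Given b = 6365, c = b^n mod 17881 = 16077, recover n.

Compute 6365^13765 mod 17881 = 7452, then multiply by 6365 repeatedly:
  6365^13765=7452  6365^13766=11568  6365^13767=14243  6365^13768=25  6365^13769=16077
Found 16077 at exponent 13769.

13769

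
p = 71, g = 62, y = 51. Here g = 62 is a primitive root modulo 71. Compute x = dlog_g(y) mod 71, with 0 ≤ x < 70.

Successive powers of 62 modulo 71:
  62^0=1  62^1=62  62^2=10  62^3=52  62^4=29  62^5=23
  62^6=6  62^7=17  62^8=60  62^9=28  62^10=32  62^11=67
  62^12=36  62^13=31  62^14=5  62^15=26  62^16=50  62^17=47
  62^18=3  62^19=44  62^20=30  62^21=14  62^22=16  62^23=69
  62^24=18  62^25=51
So 62^25 ≡ 51 (mod 71), giving x = 25.

25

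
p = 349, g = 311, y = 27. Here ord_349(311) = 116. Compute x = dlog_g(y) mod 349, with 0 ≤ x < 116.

Baby-step giant-step with m = ceil(sqrt(116)) = 11.
Baby table (311^j mod 349 for j=0..10):
  0:1  1:311  2:48  3:270  4:210  5:47  6:308  7:162
  8:126  9:98  10:115
Giant step factor: 311^(-11) ≡ 186 (mod 349).
Scan 27·186^i mod 349 for i = 0, 1, …:
  i=0: 27   i=1: 136   i=2: 168   i=3: 187
  i=4: 231   i=5: 39   i=6: 274   i=7: 10
  i=8: 115
Match at i=8, j=10: x = 8·11 + 10 = 98.

98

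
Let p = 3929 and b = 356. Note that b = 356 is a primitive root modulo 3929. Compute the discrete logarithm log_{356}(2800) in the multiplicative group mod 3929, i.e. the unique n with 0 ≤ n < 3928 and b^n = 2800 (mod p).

2792

Baby-step giant-step with m = ceil(sqrt(3928)) = 63.
Baby table (356^j mod 3929 for j=0..62):
  0:1  1:356  2:1008  3:1309  4:2382  5:3257  6:437  7:2341
  8:448  9:2328  10:3678  11:1011  12:2377  13:1477  14:3255  15:3654
  16:325  17:1759  18:1493  19:1093  20:137  21:1624  22:581  23:2528
  24:227  25:2232  26:934  27:2468  28:2441  29:687  30:974  31:992
  32:3471  33:1970  34:1958  35:1615  36:1306  37:1314  38:233  39:439
  40:3053  41:2464  42:1017  43:584  44:3596  45:3251  46:2230  47:222
  48:452  49:3752  50:3781  51:2318  52:118  53:2718  54:1074  55:1231
  56:2117  57:3213  58:489  59:1208  60:1787  61:3603  62:1814
Giant step factor: 356^(-63) ≡ 1472 (mod 3929).
Scan 2800·1472^i mod 3929 for i = 0, 1, …:
  i=0: 2800   i=1: 79   i=2: 2347   i=3: 1193
  i=4: 3762   i=5: 1703   i=6: 114   i=7: 2790
  i=8: 1075   i=9: 2942     …   i=43: 3115
  i=44: 137
Match at i=44, j=20: n = 44·63 + 20 = 2792.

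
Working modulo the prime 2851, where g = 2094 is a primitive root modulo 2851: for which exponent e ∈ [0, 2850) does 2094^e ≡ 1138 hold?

874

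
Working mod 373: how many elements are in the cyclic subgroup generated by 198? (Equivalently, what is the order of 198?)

The order of 198 must divide p − 1 = 372 = 2^2 · 3 · 31.
Divisors: 1, 2, 3, 4, 6, 12, 31, 62, 93, 124, 186, 372.
Check each in increasing order: 198^1 ≡ 198;  198^2 ≡ 39;  198^3 ≡ 262;  198^4 ≡ 29;  198^6 ≡ 12;  198^12 ≡ 144;  198^31 ≡ 285;  198^62 ≡ 284;  198^93 ≡ 372;  198^124 ≡ 88;  198^186 ≡ 1.
Smallest exponent giving 1 is 186.

186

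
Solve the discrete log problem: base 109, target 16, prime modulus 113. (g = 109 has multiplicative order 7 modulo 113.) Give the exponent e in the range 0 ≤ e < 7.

2

Successive powers of 109 modulo 113:
  109^0=1  109^1=109  109^2=16
So 109^2 ≡ 16 (mod 113), giving e = 2.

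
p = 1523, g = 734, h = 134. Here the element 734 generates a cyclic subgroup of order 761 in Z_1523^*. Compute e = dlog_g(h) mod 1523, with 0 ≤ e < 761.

Baby-step giant-step with m = ceil(sqrt(761)) = 28.
Baby table (734^j mod 1523 for j=0..27):
  0:1  1:734  2:1137  3:1477  4:1265  5:1003  6:593  7:1207
  8:1075  9:136  10:829  11:809  12:1359  13:1464  14:861  15:1452
  16:1191  17:1515  18:220  19:42  20:368  21:541  22:1114  23:1348
  24:1005  25:538  26:435  27:983
Giant step factor: 734^(-28) ≡ 509 (mod 1523).
Scan 134·509^i mod 1523 for i = 0, 1, …:
  i=0: 134   i=1: 1194   i=2: 69   i=3: 92
  i=4: 1138   i=5: 502   i=6: 1177   i=7: 554
  i=8: 231   i=9: 308     …   i=20: 1400
  i=21: 1359
Match at i=21, j=12: e = 21·28 + 12 = 600.

600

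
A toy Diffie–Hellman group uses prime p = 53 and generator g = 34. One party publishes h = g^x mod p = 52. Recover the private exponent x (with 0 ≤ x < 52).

Successive powers of 34 modulo 53:
  34^0=1  34^1=34  34^2=43  34^3=31  34^4=47  34^5=8
  34^6=7  34^7=26  34^8=36  34^9=5  34^10=11  34^11=3
  34^12=49  34^13=23  34^14=40  34^15=35  34^16=24  34^17=21
  34^18=25  34^19=2  34^20=15  34^21=33  34^22=9  34^23=41
  34^24=16  34^25=14  34^26=52
So 34^26 ≡ 52 (mod 53), giving x = 26.

26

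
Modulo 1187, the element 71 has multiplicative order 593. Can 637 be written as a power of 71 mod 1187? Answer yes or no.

yes

637 ∈ ⟨71⟩ iff 637^593 ≡ 1 (mod 1187), since |⟨71⟩| = 593.
637^593 mod 1187 = 1.
Since 1 = 1, 637 lies in the subgroup.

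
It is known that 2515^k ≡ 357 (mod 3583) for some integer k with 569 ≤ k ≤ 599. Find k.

569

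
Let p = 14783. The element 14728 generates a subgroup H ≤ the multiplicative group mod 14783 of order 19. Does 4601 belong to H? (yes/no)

yes

4601 ∈ ⟨14728⟩ iff 4601^19 ≡ 1 (mod 14783), since |⟨14728⟩| = 19.
4601^19 mod 14783 = 1.
Since 1 = 1, 4601 lies in the subgroup.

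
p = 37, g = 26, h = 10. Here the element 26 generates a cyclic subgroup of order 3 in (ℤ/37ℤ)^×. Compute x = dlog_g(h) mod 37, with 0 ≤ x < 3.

2

Successive powers of 26 modulo 37:
  26^0=1  26^1=26  26^2=10
So 26^2 ≡ 10 (mod 37), giving x = 2.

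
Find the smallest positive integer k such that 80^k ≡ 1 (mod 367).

366

The order of 80 must divide p − 1 = 366 = 2 · 3 · 61.
Divisors: 1, 2, 3, 6, 61, 122, 183, 366.
Check each in increasing order: 80^1 ≡ 80;  80^2 ≡ 161;  80^3 ≡ 35;  80^6 ≡ 124;  80^61 ≡ 284;  80^122 ≡ 283;  80^183 ≡ 366;  80^366 ≡ 1.
Smallest exponent giving 1 is 366.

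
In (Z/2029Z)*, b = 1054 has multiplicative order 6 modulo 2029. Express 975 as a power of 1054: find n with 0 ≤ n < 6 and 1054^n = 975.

Successive powers of 1054 modulo 2029:
  1054^0=1  1054^1=1054  1054^2=1053  1054^3=2028  1054^4=975
So 1054^4 ≡ 975 (mod 2029), giving n = 4.

4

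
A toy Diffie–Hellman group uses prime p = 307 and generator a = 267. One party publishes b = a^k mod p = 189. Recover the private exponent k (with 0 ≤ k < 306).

251

Baby-step giant-step with m = ceil(sqrt(306)) = 18.
Baby table (267^j mod 307 for j=0..17):
  0:1  1:267  2:65  3:163  4:234  5:157  6:167  7:74
  8:110  9:205  10:89  11:124  12:259  13:78  14:257  15:158
  16:127  17:139
Giant step factor: 267^(-18) ≡ 9 (mod 307).
Scan 189·9^i mod 307 for i = 0, 1, …:
  i=0: 189   i=1: 166   i=2: 266   i=3: 245
  i=4: 56   i=5: 197   i=6: 238   i=7: 300
  i=8: 244   i=9: 47   i=10: 116   i=11: 123
  i=12: 186   i=13: 139
Match at i=13, j=17: k = 13·18 + 17 = 251.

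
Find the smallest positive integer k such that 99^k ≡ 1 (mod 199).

The order of 99 must divide p − 1 = 198 = 2 · 3^2 · 11.
Divisors: 1, 2, 3, 6, 9, 11, 18, 22, 33, 66, 99, 198.
Check each in increasing order: 99^1 ≡ 99;  99^2 ≡ 50;  99^3 ≡ 174;  99^6 ≡ 28;  99^9 ≡ 96;  99^11 ≡ 24;  99^18 ≡ 62;  99^22 ≡ 178;  99^33 ≡ 93;  99^66 ≡ 92;  99^99 ≡ 198;  99^198 ≡ 1.
Smallest exponent giving 1 is 198.

198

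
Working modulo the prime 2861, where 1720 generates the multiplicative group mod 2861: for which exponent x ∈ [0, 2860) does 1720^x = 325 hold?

Baby-step giant-step with m = ceil(sqrt(2860)) = 54.
Baby table (1720^j mod 2861 for j=0..53):
  0:1  1:1720  2:126  3:2145  4:1571  5:1336  6:537  7:2398
  8:1859  9:1743  10:2493  11:2182  12:2269  13:276  14:2655  15:444
  16:2654  17:1585  18:2528  19:2301  20:957  21:965  22:420  23:1428
  24:1422  25:2546  26:1790  27:364  28:2382  29:88  30:2588  31:2505
  32:2795  33:920  34:267  35:1480  36:2171  37:515  38:1751  39:1948
  40:329  41:2263  42:1400  43:1899  44:1879  45:1811  46:2152  47:2167
  48:2218  49:1247  50:1951  51:2628  52:2641  53:2113
Giant step factor: 1720^(-54) ≡ 704 (mod 2861).
Scan 325·704^i mod 2861 for i = 0, 1, …:
  i=0: 325   i=1: 2781   i=2: 900   i=3: 1319
  i=4: 1612   i=5: 1892   i=6: 1603   i=7: 1278
  i=8: 1358   i=9: 458     …   i=15: 2840
  i=16: 2382
Match at i=16, j=28: x = 16·54 + 28 = 892.

892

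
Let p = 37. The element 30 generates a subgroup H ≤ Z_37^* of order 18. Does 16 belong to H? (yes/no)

16 ∈ ⟨30⟩ iff 16^18 ≡ 1 (mod 37), since |⟨30⟩| = 18.
16^18 mod 37 = 1.
Since 1 = 1, 16 lies in the subgroup.

yes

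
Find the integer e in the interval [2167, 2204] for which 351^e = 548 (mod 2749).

2186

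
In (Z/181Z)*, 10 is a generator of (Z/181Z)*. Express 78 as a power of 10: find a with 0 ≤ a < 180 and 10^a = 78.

53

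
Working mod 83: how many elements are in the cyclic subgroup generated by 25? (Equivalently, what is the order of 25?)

41

The order of 25 must divide p − 1 = 82 = 2 · 41.
Divisors: 1, 2, 41, 82.
Check each in increasing order: 25^1 ≡ 25;  25^2 ≡ 44;  25^41 ≡ 1.
Smallest exponent giving 1 is 41.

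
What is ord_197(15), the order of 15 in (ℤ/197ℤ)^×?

The order of 15 must divide p − 1 = 196 = 2^2 · 7^2.
Divisors: 1, 2, 4, 7, 14, 28, 49, 98, 196.
Check each in increasing order: 15^1 ≡ 15;  15^2 ≡ 28;  15^4 ≡ 193;  15^7 ≡ 93;  15^14 ≡ 178;  15^28 ≡ 164;  15^49 ≡ 196;  15^98 ≡ 1.
Smallest exponent giving 1 is 98.

98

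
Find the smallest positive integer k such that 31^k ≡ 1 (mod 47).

The order of 31 must divide p − 1 = 46 = 2 · 23.
Divisors: 1, 2, 23, 46.
Check each in increasing order: 31^1 ≡ 31;  31^2 ≡ 21;  31^23 ≡ 46;  31^46 ≡ 1.
Smallest exponent giving 1 is 46.

46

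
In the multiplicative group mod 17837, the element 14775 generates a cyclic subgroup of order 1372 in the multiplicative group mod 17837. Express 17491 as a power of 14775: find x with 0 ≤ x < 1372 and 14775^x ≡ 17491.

Baby-step giant-step with m = ceil(sqrt(1372)) = 38.
Baby table (14775^j mod 17837 for j=0..37):
  0:1  1:14775  2:11419  3:13379  4:5091  5:896  6:3346  7:10823
  8:1120  9:13101  10:151  11:1400  12:11917  13:4648  14:1750  15:10437
  16:5810  17:11106  18:8587  19:16181  20:4964  21:15193  22:15767  23:6205
  24:14532  25:6331  26:3297  27:328  28:12373  29:17499  30:410  31:11007
  32:8496  33:9431  34:381  35:10620  36:16248  37:13854
Giant step factor: 14775^(-38) ≡ 17403 (mod 17837).
Scan 17491·17403^i mod 17837 for i = 0, 1, …:
  i=0: 17491   i=1: 7468   i=2: 5222   i=3: 16788
  i=4: 9341   i=5: 12842   i=6: 9553   i=7: 10019
  i=8: 3982   i=9: 2001     …   i=21: 9904
  i=22: 381
Match at i=22, j=34: x = 22·38 + 34 = 870.

870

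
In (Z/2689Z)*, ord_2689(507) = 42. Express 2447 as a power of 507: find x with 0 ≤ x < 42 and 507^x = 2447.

8

Baby-step giant-step with m = ceil(sqrt(42)) = 7.
Baby table (507^j mod 2689 for j=0..6):
  0:1  1:507  2:1594  3:1458  4:2420  5:756  6:1454
Giant step factor: 507^(-7) ≡ 2298 (mod 2689).
Scan 2447·2298^i mod 2689 for i = 0, 1, …:
  i=0: 2447   i=1: 507
Match at i=1, j=1: x = 1·7 + 1 = 8.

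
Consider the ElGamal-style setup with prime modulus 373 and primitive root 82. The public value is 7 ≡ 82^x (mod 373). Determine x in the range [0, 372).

Baby-step giant-step with m = ceil(sqrt(372)) = 20.
Baby table (82^j mod 373 for j=0..19):
  0:1  1:82  2:10  3:74  4:100  5:367  6:254  7:313
  8:302  9:146  10:36  11:341  12:360  13:53  14:243  15:157
  16:192  17:78  18:55  19:34
Giant step factor: 82^(-20) ≡ 314 (mod 373).
Scan 7·314^i mod 373 for i = 0, 1, …:
  i=0: 7   i=1: 333   i=2: 122   i=3: 262
  i=4: 208   i=5: 37   i=6: 55
Match at i=6, j=18: x = 6·20 + 18 = 138.

138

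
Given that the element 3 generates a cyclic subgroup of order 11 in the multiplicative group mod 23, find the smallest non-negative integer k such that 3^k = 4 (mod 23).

3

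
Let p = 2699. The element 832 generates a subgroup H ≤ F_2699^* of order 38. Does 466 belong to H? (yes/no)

yes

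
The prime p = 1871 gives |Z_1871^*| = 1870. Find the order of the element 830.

935

The order of 830 must divide p − 1 = 1870 = 2 · 5 · 11 · 17.
Divisors: 1, 2, 5, 10, 11, 17, 22, 34, 55, 85, 110, 170, 187, 374, 935, 1870.
Check each in increasing order: 830^1 ≡ 830;  830^2 ≡ 372;  830^5 ≡ 1772;  830^10 ≡ 446;  830^11 ≡ 1593;  830^17 ≡ 221;  830^22 ≡ 573;  830^34 ≡ 195;  830^55 ≡ 1273;  830^85 ≡ 864;  830^110 ≡ 243;  830^170 ≡ 1838;  830^187 ≡ 191;  830^374 ≡ 932;  830^935 ≡ 1.
Smallest exponent giving 1 is 935.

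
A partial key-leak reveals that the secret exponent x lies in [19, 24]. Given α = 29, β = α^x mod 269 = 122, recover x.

Compute 29^19 mod 269 = 210, then multiply by 29 repeatedly:
  29^19=210  29^20=172  29^21=146  29^22=199  29^23=122
Found 122 at exponent 23.

23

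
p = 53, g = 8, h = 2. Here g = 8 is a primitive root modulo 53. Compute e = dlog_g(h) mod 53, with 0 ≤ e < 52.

Baby-step giant-step with m = ceil(sqrt(52)) = 8.
Baby table (8^j mod 53 for j=0..7):
  0:1  1:8  2:11  3:35  4:15  5:14  6:6  7:48
Giant step factor: 8^(-8) ≡ 49 (mod 53).
Scan 2·49^i mod 53 for i = 0, 1, …:
  i=0: 2   i=1: 45   i=2: 32   i=3: 31
  i=4: 35
Match at i=4, j=3: e = 4·8 + 3 = 35.

35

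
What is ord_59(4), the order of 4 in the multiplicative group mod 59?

29

The order of 4 must divide p − 1 = 58 = 2 · 29.
Divisors: 1, 2, 29, 58.
Check each in increasing order: 4^1 ≡ 4;  4^2 ≡ 16;  4^29 ≡ 1.
Smallest exponent giving 1 is 29.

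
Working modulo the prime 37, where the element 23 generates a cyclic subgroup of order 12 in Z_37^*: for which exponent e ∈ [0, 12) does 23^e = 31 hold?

3

Successive powers of 23 modulo 37:
  23^0=1  23^1=23  23^2=11  23^3=31
So 23^3 ≡ 31 (mod 37), giving e = 3.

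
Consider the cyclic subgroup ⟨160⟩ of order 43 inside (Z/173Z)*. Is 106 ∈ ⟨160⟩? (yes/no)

yes

106 ∈ ⟨160⟩ iff 106^43 ≡ 1 (mod 173), since |⟨160⟩| = 43.
106^43 mod 173 = 1.
Since 1 = 1, 106 lies in the subgroup.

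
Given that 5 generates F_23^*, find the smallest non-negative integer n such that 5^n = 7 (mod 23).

Successive powers of 5 modulo 23:
  5^0=1  5^1=5  5^2=2  5^3=10  5^4=4  5^5=20
  5^6=8  5^7=17  5^8=16  5^9=11  5^10=9  5^11=22
  5^12=18  5^13=21  5^14=13  5^15=19  5^16=3  5^17=15
  5^18=6  5^19=7
So 5^19 ≡ 7 (mod 23), giving n = 19.

19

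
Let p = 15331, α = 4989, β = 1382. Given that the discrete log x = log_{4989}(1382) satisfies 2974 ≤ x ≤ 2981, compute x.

2981

Compute 4989^2974 mod 15331 = 1381, then multiply by 4989 repeatedly:
  4989^2974=1381  4989^2975=6190  4989^2976=5276  4989^2977=13968  4989^2978=6957
  4989^2979=14420  4989^2980=8328  4989^2981=1382
Found 1382 at exponent 2981.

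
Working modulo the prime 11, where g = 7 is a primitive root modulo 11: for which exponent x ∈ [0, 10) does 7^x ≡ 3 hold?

Successive powers of 7 modulo 11:
  7^0=1  7^1=7  7^2=5  7^3=2  7^4=3
So 7^4 ≡ 3 (mod 11), giving x = 4.

4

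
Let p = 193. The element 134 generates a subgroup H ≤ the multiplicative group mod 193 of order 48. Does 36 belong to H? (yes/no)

yes

36 ∈ ⟨134⟩ iff 36^48 ≡ 1 (mod 193), since |⟨134⟩| = 48.
36^48 mod 193 = 1.
Since 1 = 1, 36 lies in the subgroup.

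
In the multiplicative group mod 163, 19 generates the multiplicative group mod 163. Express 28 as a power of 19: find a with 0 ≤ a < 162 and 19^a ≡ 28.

Baby-step giant-step with m = ceil(sqrt(162)) = 13.
Baby table (19^j mod 163 for j=0..12):
  0:1  1:19  2:35  3:13  4:84  5:129  6:6  7:114
  8:47  9:78  10:15  11:122  12:36
Giant step factor: 19^(-13) ≡ 107 (mod 163).
Scan 28·107^i mod 163 for i = 0, 1, …:
  i=0: 28   i=1: 62   i=2: 114
Match at i=2, j=7: a = 2·13 + 7 = 33.

33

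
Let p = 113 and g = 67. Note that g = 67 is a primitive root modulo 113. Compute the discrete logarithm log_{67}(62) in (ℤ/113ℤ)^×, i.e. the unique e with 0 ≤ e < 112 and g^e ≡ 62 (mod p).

Baby-step giant-step with m = ceil(sqrt(112)) = 11.
Baby table (67^j mod 113 for j=0..10):
  0:1  1:67  2:82  3:70  4:57  5:90  6:41  7:35
  8:85  9:45  10:77
Giant step factor: 67^(-11) ≡ 84 (mod 113).
Scan 62·84^i mod 113 for i = 0, 1, …:
  i=0: 62   i=1: 10   i=2: 49   i=3: 48
  i=4: 77
Match at i=4, j=10: e = 4·11 + 10 = 54.

54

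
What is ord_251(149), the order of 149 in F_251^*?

5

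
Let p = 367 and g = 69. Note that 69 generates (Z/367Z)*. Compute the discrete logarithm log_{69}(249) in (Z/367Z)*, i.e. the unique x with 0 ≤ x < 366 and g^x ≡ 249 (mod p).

137

Baby-step giant-step with m = ceil(sqrt(366)) = 20.
Baby table (69^j mod 367 for j=0..19):
  0:1  1:69  2:357  3:44  4:100  5:294  6:101  7:363
  8:91  9:40  10:191  11:334  12:292  13:330  14:16  15:3
  16:207  17:337  18:132  19:300
Giant step factor: 69^(-20) ≡ 62 (mod 367).
Scan 249·62^i mod 367 for i = 0, 1, …:
  i=0: 249   i=1: 24   i=2: 20   i=3: 139
  i=4: 177   i=5: 331   i=6: 337
Match at i=6, j=17: x = 6·20 + 17 = 137.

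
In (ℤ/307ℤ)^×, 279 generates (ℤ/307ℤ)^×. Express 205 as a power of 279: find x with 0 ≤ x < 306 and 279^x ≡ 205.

135

Baby-step giant-step with m = ceil(sqrt(306)) = 18.
Baby table (279^j mod 307 for j=0..17):
  0:1  1:279  2:170  3:152  4:42  5:52  6:79  7:244
  8:229  9:35  10:248  11:117  12:101  13:242  14:285  15:2
  16:251  17:33
Giant step factor: 279^(-18) ≡ 102 (mod 307).
Scan 205·102^i mod 307 for i = 0, 1, …:
  i=0: 205   i=1: 34   i=2: 91   i=3: 72
  i=4: 283   i=5: 8   i=6: 202   i=7: 35
Match at i=7, j=9: x = 7·18 + 9 = 135.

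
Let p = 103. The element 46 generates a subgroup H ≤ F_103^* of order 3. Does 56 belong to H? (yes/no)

yes

56 ∈ ⟨46⟩ iff 56^3 ≡ 1 (mod 103), since |⟨46⟩| = 3.
56^3 mod 103 = 1.
Since 1 = 1, 56 lies in the subgroup.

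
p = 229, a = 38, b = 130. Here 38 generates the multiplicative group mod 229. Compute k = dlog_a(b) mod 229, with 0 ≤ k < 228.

Baby-step giant-step with m = ceil(sqrt(228)) = 16.
Baby table (38^j mod 229 for j=0..15):
  0:1  1:38  2:70  3:141  4:91  5:23  6:187  7:7
  8:37  9:32  10:71  11:179  12:161  13:164  14:49  15:30
Giant step factor: 38^(-16) ≡ 183 (mod 229).
Scan 130·183^i mod 229 for i = 0, 1, …:
  i=0: 130   i=1: 203   i=2: 51   i=3: 173
  i=4: 57   i=5: 126   i=6: 158   i=7: 60
  i=8: 217   i=9: 94   i=10: 27   i=11: 132
  i=12: 111   i=13: 161
Match at i=13, j=12: k = 13·16 + 12 = 220.

220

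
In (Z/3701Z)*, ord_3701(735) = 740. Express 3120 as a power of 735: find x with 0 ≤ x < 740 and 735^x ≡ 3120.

39

Baby-step giant-step with m = ceil(sqrt(740)) = 28.
Baby table (735^j mod 3701 for j=0..27):
  0:1  1:735  2:3580  3:3590  4:3538  5:2328  6:1218  7:3289
  8:662  9:1739  10:1320  11:538  12:3124  13:1520  14:3199  15:1130
  16:1526  17:207  18:404  19:860  20:2930  21:3269  22:766  23:458
  24:3540  25:97  26:976  27:3067
Giant step factor: 735^(-28) ≡ 738 (mod 3701).
Scan 3120·738^i mod 3701 for i = 0, 1, …:
  i=0: 3120   i=1: 538
Match at i=1, j=11: x = 1·28 + 11 = 39.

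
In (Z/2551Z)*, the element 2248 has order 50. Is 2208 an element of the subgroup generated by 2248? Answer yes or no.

yes

2208 ∈ ⟨2248⟩ iff 2208^50 ≡ 1 (mod 2551), since |⟨2248⟩| = 50.
2208^50 mod 2551 = 1.
Since 1 = 1, 2208 lies in the subgroup.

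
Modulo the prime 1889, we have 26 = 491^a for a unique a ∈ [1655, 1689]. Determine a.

Compute 491^1655 mod 1889 = 1018, then multiply by 491 repeatedly:
  491^1655=1018  491^1656=1142  491^1657=1578  491^1658=308  491^1659=108
  491^1660=136  491^1661=661  491^1662=1532  491^1663=390  491^1664=701
  491^1665=393  491^1666=285  491^1667=149  491^1668=1377  491^1669=1734
  491^1670=1344  491^1671=643  491^1672=250  491^1673=1854  491^1674=1705
  491^1675=328  491^1676=483  491^1677=1028  491^1678=385  491^1679=135
  491^1680=170  491^1681=354  491^1682=26
Found 26 at exponent 1682.

1682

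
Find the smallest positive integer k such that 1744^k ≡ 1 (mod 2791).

The order of 1744 must divide p − 1 = 2790 = 2 · 3^2 · 5 · 31.
Divisors: 1, 2, 3, 5, 6, 9, 10, 15, 18, 30, 31, 45, 62, 90, 93, 155, 186, 279, 310, 465, 558, 930, 1395, 2790.
Check each in increasing order: 1744^1 ≡ 1744;  1744^2 ≡ 2137;  1744^3 ≡ 943;  1744^5 ≡ 89;  1744^6 ≡ 1711;  1744^9 ≡ 275;  1744^10 ≡ 2339;  1744^15 ≡ 1637;  1744^18 ≡ 268;  1744^30 ≡ 409;  1744^31 ≡ 1591;  1744^45 ≡ 2484;  1744^62 ≡ 2635;  1744^90 ≡ 2146;  1744^93 ≡ 203;  1744^155 ≡ 1824;  1744^186 ≡ 2135;  1744^279 ≡ 800;  1744^310 ≡ 104;  1744^465 ≡ 2699;  1744^558 ≡ 861;  1744^930 ≡ 91;  1744^1395 ≡ 1.
Smallest exponent giving 1 is 1395.

1395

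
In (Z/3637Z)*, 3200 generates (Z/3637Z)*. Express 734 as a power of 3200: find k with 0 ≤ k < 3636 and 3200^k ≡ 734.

2936

Baby-step giant-step with m = ceil(sqrt(3636)) = 61.
Baby table (3200^j mod 3637 for j=0..60):
  0:1  1:3200  2:1845  3:1149  4:3430  5:3171  6:3607  7:2199
  8:2842  9:1900  10:2573  11:3069  12:900  13:3133  14:2028  15:1192
  16:2824  17:2492  18:2096  19:572  20:989  21:610  22:2568  23:1617
  24:2586  25:1025  26:3063  27:3522  28:2974  29:2408  30:2434  31:1983
  32:2672  33:3450  34:1705  35:500  36:3357  37:2339  38:3491  39:1973
  40:3405  41:3185  42:1126  43:2570  44:743  45:2639  46:3323  47:2649
  48:2590  49:2914  50:3169  51:844  52:2146  53:544  54:2314  55:3505
  56:3129  57:139  58:1086  59:1865  60:3320
Giant step factor: 3200^(-61) ≡ 3074 (mod 3637).
Scan 734·3074^i mod 3637 for i = 0, 1, …:
  i=0: 734   i=1: 1376   i=2: 3630   i=3: 304
  i=4: 3424   i=5: 3535   i=6: 2871   i=7: 2092
  i=8: 592   i=9: 1308     …   i=47: 1442
  i=48: 2842
Match at i=48, j=8: k = 48·61 + 8 = 2936.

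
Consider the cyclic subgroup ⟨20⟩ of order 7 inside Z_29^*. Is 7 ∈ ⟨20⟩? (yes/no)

⟨20⟩ has order 7; its elements mod 29 are {1, 7, 16, 20, 23, 24, 25}.
7 is in this set.

yes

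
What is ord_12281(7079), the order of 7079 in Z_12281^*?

6140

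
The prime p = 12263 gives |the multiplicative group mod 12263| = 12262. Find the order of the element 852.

6131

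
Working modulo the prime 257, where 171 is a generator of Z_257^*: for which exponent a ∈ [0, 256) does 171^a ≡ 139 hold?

218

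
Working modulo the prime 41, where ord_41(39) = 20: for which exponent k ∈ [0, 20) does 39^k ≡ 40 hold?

10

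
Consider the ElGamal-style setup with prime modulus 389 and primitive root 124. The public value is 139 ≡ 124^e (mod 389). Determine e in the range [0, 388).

165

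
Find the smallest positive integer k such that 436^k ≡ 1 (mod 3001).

The order of 436 must divide p − 1 = 3000 = 2^3 · 3 · 5^3.
Divisors: 1, 2, 3, 4, 5, 6, 8, 10, 12, 15, 20, 24, 25, 30, 40, 50, 60, 75, 100, 120, 125, 150, 200, 250, 300, 375, 500, 600, 750, 1000, 1500, 3000.
Check each in increasing order: 436^1 ≡ 436;  436^2 ≡ 1033;  436^3 ≡ 238;  436^4 ≡ 1734;  436^5 ≡ 2773;  436^6 ≡ 2626;  436^8 ≡ 2755;  436^10 ≡ 967;  436^12 ≡ 2579;  436^15 ≡ 1598;  436^20 ≡ 1778;  436^24 ≡ 1025;  436^25 ≡ 2752;  436^30 ≡ 2754;  436^40 ≡ 1231;  436^50 ≡ 1981;  436^60 ≡ 989;  436^75 ≡ 1896;  436^100 ≡ 2054;  436^120 ≡ 2796;  436^125 ≡ 1725;  436^150 ≡ 2619;  436^200 ≡ 2511;  436^250 ≡ 1634;  436^300 ≡ 1876;  436^375 ≡ 711;  436^500 ≡ 2067;  436^600 ≡ 2204;  436^750 ≡ 1353;  436^1000 ≡ 2066;  436^1500 ≡ 3000;  436^3000 ≡ 1.
Smallest exponent giving 1 is 3000.

3000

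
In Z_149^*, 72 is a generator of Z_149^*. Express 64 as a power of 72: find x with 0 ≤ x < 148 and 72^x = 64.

138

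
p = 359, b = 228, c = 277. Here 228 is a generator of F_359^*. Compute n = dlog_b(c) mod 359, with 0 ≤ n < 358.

Baby-step giant-step with m = ceil(sqrt(358)) = 19.
Baby table (228^j mod 359 for j=0..18):
  0:1  1:228  2:288  3:326  4:15  5:189  6:12  7:223
  8:225  9:322  10:180  11:114  12:144  13:163  14:187  15:274
  16:6  17:291  18:292
Giant step factor: 228^(-19) ≡ 194 (mod 359).
Scan 277·194^i mod 359 for i = 0, 1, …:
  i=0: 277   i=1: 247   i=2: 171   i=3: 146
  i=4: 322
Match at i=4, j=9: n = 4·19 + 9 = 85.

85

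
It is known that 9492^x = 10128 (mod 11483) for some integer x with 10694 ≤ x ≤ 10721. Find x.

10710

Compute 9492^10694 mod 11483 = 8039, then multiply by 9492 repeatedly:
  9492^10694=8039  9492^10695=1653  9492^10696=4498  9492^10697=1222  9492^10698=1394
  9492^10699=3432  9492^10700=10756  9492^10701=599  9492^10702=1623  9492^10703=6813
  9492^10704=8223  9492^10705=2765  9492^10706=6725  9492^10707=11186  9492^10708=5694
  9492^10709=8450  9492^10710=10128
Found 10128 at exponent 10710.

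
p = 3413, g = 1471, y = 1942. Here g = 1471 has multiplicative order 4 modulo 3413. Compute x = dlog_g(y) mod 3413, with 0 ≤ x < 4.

3

Successive powers of 1471 modulo 3413:
  1471^0=1  1471^1=1471  1471^2=3412  1471^3=1942
So 1471^3 ≡ 1942 (mod 3413), giving x = 3.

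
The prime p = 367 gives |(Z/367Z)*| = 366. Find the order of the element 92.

183

The order of 92 must divide p − 1 = 366 = 2 · 3 · 61.
Divisors: 1, 2, 3, 6, 61, 122, 183, 366.
Check each in increasing order: 92^1 ≡ 92;  92^2 ≡ 23;  92^3 ≡ 281;  92^6 ≡ 56;  92^61 ≡ 83;  92^122 ≡ 283;  92^183 ≡ 1.
Smallest exponent giving 1 is 183.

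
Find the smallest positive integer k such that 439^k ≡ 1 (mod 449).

The order of 439 must divide p − 1 = 448 = 2^6 · 7.
Divisors: 1, 2, 4, 7, 8, 14, 16, 28, 32, 56, 64, 112, 224, 448.
Check each in increasing order: 439^1 ≡ 439;  439^2 ≡ 100;  439^4 ≡ 122;  439^7 ≡ 128;  439^8 ≡ 67;  439^14 ≡ 220;  439^16 ≡ 448;  439^28 ≡ 357;  439^32 ≡ 1.
Smallest exponent giving 1 is 32.

32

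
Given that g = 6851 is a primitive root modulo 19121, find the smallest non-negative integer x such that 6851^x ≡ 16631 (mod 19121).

Baby-step giant-step with m = ceil(sqrt(19120)) = 139.
Baby table (6851^j mod 19121 for j=0..138):
  0:1  1:6851  2:13267  3:10104  4:4484  5:11558  6:3797  7:8687
  8:10085  9:8162  10:8058  11:3031  12:19096  13:814  14:12503  15:15094
  16:2626  17:16986  18:680  19:12277  20:15569  21:6281  22:8881  23:709
  24:625  25:17892  26:12482  27:5070  28:10834  29:15133  30:2121  31:18132
  32:12316  33:15064  34:7427  35:1396  36:3496  37:11604  38:13007  39:7097
  40:15965  41:4095  42:4338  43:5604  44:17157  45:5820  46:5535  47:3342
  48:8205  49:15836  50:19003  51:13785  52:2416  53:12351  54:6276  55:12868
  56:10858  57:7468  58:14593  59:12055  60:5206  61:5641  62:2950  63:18674
  64:16084  65:16282  66:15189  67:3357  68:15365  69:4510  70:17595  71:4561
  72:3697  73:11943  74:2734  75:11175  76:18562  77:13612  78:2695  79:11680
  80:17416  81:1976  82:19029  83:701  84:3180  85:7361  86:8134  87:7440
  88:13975  89:3878  90:9109  91:13936  92:4383  93:7963  94:2300  95:1596
  96:16105  97:7185  98:6981  99:5210  100:13924  101:17776  102:1727  103:14899
  104:5151  105:11256  106:18984  107:17463  108:18037  109:11585  110:16685  111:3597
  112:15199  113:14504  114:14188  115:9945  116:5072  117:5415  118:3425  119:3208
  120:7979  121:16311  122:3537  123:5680  124:2445  125:699  126:8599  127:19069
  128:7047  129:17593  130:9980  131:15405  132:10856  133:12887  134:7180  135:10968
  136:15359  137:1646  138:14477
Giant step factor: 6851^(-139) ≡ 4692 (mod 19121).
Scan 16631·4692^i mod 19121 for i = 0, 1, …:
  i=0: 16631   i=1: 18972   i=2: 8369   i=3: 11935
  i=4: 12732   i=5: 4540   i=6: 886   i=7: 7855
  i=8: 9493   i=9: 8347     …   i=27: 4054
  i=28: 15094
Match at i=28, j=15: x = 28·139 + 15 = 3907.

3907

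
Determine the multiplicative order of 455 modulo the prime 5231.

2615

The order of 455 must divide p − 1 = 5230 = 2 · 5 · 523.
Divisors: 1, 2, 5, 10, 523, 1046, 2615, 5230.
Check each in increasing order: 455^1 ≡ 455;  455^2 ≡ 3016;  455^5 ≡ 3125;  455^10 ≡ 4579;  455^523 ≡ 1782;  455^1046 ≡ 307;  455^2615 ≡ 1.
Smallest exponent giving 1 is 2615.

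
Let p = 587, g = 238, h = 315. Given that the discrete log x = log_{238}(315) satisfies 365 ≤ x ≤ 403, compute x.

389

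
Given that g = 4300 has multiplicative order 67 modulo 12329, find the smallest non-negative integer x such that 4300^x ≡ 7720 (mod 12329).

37

Baby-step giant-step with m = ceil(sqrt(67)) = 9.
Baby table (4300^j mod 12329 for j=0..8):
  0:1  1:4300  2:8829  3:3709  4:7303  5:937  6:9846  7:14
  8:10884
Giant step factor: 4300^(-9) ≡ 2458 (mod 12329).
Scan 7720·2458^i mod 12329 for i = 0, 1, …:
  i=0: 7720   i=1: 1429   i=2: 11046   i=3: 2610
  i=4: 4300
Match at i=4, j=1: x = 4·9 + 1 = 37.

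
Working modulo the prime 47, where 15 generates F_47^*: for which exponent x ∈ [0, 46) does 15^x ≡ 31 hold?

Baby-step giant-step with m = ceil(sqrt(46)) = 7.
Baby table (15^j mod 47 for j=0..6):
  0:1  1:15  2:37  3:38  4:6  5:43  6:34
Giant step factor: 15^(-7) ≡ 20 (mod 47).
Scan 31·20^i mod 47 for i = 0, 1, …:
  i=0: 31   i=1: 9   i=2: 39   i=3: 28
  i=4: 43
Match at i=4, j=5: x = 4·7 + 5 = 33.

33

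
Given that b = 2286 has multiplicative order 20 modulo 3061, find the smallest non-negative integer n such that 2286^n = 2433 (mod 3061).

19

Successive powers of 2286 modulo 3061:
  2286^0=1  2286^1=2286  2286^2=669  2286^3=1895  2286^4=655  2286^5=501
  2286^6=472  2286^7=1520  2286^8=485  2286^9=628  2286^10=3060  2286^11=775
  2286^12=2392  2286^13=1166  2286^14=2406  2286^15=2560  2286^16=2589  2286^17=1541
  2286^18=2576  2286^19=2433
So 2286^19 ≡ 2433 (mod 3061), giving n = 19.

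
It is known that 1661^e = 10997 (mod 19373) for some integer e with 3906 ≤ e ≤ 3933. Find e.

3928

Compute 1661^3906 mod 19373 = 19133, then multiply by 1661 repeatedly:
  1661^3906=19133  1661^3907=8193  1661^3908=8727  1661^3909=4543  1661^3910=9826
  1661^3911=8920  1661^3912=15148  1661^3913=14674  1661^3914=2280  1661^3915=9345
  1661^3916=4272  1661^3917=5274  1661^3918=3518  1661^3919=12125  1661^3920=11078
  1661^3921=15581  1661^3922=17086  1661^3923=17774  1661^3924=17535  1661^3925=8016
  1661^3926=5325  1661^3927=10737  1661^3928=10997
Found 10997 at exponent 3928.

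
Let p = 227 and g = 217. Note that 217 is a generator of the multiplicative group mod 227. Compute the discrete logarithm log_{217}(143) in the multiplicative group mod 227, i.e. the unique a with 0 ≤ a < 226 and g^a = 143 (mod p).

111

Baby-step giant-step with m = ceil(sqrt(226)) = 16.
Baby table (217^j mod 227 for j=0..15):
  0:1  1:217  2:100  3:135  4:12  5:107  6:65  7:31
  8:144  9:149  10:99  11:145  12:139  13:199  14:53  15:151
Giant step factor: 217^(-16) ≡ 23 (mod 227).
Scan 143·23^i mod 227 for i = 0, 1, …:
  i=0: 143   i=1: 111   i=2: 56   i=3: 153
  i=4: 114   i=5: 125   i=6: 151
Match at i=6, j=15: a = 6·16 + 15 = 111.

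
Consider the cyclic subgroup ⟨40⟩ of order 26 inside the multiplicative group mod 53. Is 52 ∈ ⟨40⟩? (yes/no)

52 ∈ ⟨40⟩ iff 52^26 ≡ 1 (mod 53), since |⟨40⟩| = 26.
52^26 mod 53 = 1.
Since 1 = 1, 52 lies in the subgroup.

yes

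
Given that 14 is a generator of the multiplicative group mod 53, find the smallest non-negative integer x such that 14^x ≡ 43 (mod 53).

50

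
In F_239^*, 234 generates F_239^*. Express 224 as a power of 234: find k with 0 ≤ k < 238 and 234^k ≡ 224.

55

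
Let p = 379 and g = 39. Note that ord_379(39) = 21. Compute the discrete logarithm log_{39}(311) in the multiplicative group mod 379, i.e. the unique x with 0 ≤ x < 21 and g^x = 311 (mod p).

20

Successive powers of 39 modulo 379:
  39^0=1  39^1=39  39^2=5  39^3=195  39^4=25  39^5=217
  39^6=125  39^7=327  39^8=246  39^9=119  39^10=93  39^11=216
  39^12=86  39^13=322  39^14=51  39^15=94  39^16=255  39^17=91
  39^18=138  39^19=76  39^20=311
So 39^20 ≡ 311 (mod 379), giving x = 20.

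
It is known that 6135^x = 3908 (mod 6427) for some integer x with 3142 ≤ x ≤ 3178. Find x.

Compute 6135^3142 mod 6427 = 4075, then multiply by 6135 repeatedly:
  6135^3142=4075  6135^3143=5522  6135^3144=753  6135^3145=5069  6135^3146=4489
  6135^3147=320  6135^3148=2965  6135^3149=1865  6135^3150=1715  6135^3151=526
  6135^3152=656  6135^3153=1258  6135^3154=5430  6135^3155=1909  6135^3156=1721
  6135^3157=5201  6135^3158=4507  6135^3159=1491  6135^3160=1664  6135^3161=2564
  6135^3162=3271  6135^3163=2491  6135^3164=5306  6135^3165=5982  6135^3166=1400
  6135^3167=2528  6135^3168=929  6135^3169=5093  6135^3170=3908
Found 3908 at exponent 3170.

3170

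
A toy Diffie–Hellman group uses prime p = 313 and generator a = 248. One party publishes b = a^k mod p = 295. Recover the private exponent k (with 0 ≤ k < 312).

86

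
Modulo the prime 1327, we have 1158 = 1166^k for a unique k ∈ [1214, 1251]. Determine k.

1237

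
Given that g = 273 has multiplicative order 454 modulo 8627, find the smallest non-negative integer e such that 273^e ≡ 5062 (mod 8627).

314

Baby-step giant-step with m = ceil(sqrt(454)) = 22.
Baby table (273^j mod 8627 for j=0..21):
  0:1  1:273  2:5513  3:3951  4:248  5:7315  6:4158  7:4997
  8:1115  9:2450  10:4571  11:5595  12:456  13:3710  14:3471  15:7240
  16:937  17:5618  18:6735  19:1104  20:8074  21:4317
Giant step factor: 273^(-22) ≡ 6117 (mod 8627).
Scan 5062·6117^i mod 8627 for i = 0, 1, …:
  i=0: 5062   i=1: 1951   i=2: 3126   i=3: 4310
  i=4: 158   i=5: 262   i=6: 6659   i=7: 5036
  i=8: 6822   i=9: 1375     …   i=13: 4549
  i=14: 4158
Match at i=14, j=6: e = 14·22 + 6 = 314.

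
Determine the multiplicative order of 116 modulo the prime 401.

100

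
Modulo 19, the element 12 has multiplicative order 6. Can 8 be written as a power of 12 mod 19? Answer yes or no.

yes

⟨12⟩ has order 6; its elements mod 19 are {1, 7, 8, 11, 12, 18}.
8 is in this set.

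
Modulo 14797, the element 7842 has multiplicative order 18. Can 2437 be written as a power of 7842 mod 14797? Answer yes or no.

no

2437 ∈ ⟨7842⟩ iff 2437^18 ≡ 1 (mod 14797), since |⟨7842⟩| = 18.
2437^18 mod 14797 = 748.
Since 748 ≠ 1, 2437 does not lie in the subgroup.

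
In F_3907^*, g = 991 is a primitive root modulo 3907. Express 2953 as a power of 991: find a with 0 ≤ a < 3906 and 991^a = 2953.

480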